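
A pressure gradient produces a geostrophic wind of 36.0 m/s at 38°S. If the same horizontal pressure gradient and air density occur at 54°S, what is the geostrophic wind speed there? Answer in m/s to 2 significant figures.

With the same pressure gradient and density, V_g ∝ 1/f ∝ 1/sin φ.
V₂ = V₁ · sin φ₁ / sin φ₂ = 36.0 × sin 38° / sin 54°
V₂ = 36.0 × 0.6157/0.8090 = 27 m/s

27 m/s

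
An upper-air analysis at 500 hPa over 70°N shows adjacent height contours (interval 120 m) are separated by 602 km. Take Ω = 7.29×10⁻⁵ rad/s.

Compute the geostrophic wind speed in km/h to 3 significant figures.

51.4 km/h

Coriolis parameter at 70°N:
f = 2Ω sin φ = 2 × 7.29×10⁻⁵ × sin 70° = 1.37×10⁻⁴ s⁻¹
Height gradient: |∂Z/∂n| = 120 m / 602000 m = 1.99×10⁻⁴
On a pressure surface, geostrophic balance gives V_g = (g/f)|∂Z/∂n|:
V_g = 9.81 × 1.99×10⁻⁴ / 1.37×10⁻⁴ = 14.3 m/s
Converting: 14.3 m/s × 3.6 = 51.4 km/h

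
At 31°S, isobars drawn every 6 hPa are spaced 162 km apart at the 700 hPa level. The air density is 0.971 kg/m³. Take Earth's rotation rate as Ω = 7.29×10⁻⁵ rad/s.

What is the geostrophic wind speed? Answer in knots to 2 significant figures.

99 knots

Coriolis parameter at 31°S:
f = 2Ω sin φ = 2 × 7.29×10⁻⁵ × sin 31° = 7.51×10⁻⁵ s⁻¹
Pressure gradient: |∂P/∂n| = 600 Pa / 162000 m = 3.70×10⁻³ Pa/m
Geostrophic balance (pressure-gradient force = Coriolis force):
V_g = (1/(fρ)) |∂P/∂n| = 3.70×10⁻³ / (7.51×10⁻⁵ × 0.971) = 50.8 m/s
Converting: 50.8 m/s × 1.944 = 99 knots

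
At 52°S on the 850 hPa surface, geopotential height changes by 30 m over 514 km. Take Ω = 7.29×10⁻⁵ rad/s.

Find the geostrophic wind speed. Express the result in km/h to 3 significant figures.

Coriolis parameter at 52°S:
f = 2Ω sin φ = 2 × 7.29×10⁻⁵ × sin 52° = 1.15×10⁻⁴ s⁻¹
Height gradient: |∂Z/∂n| = 30 m / 514000 m = 5.84×10⁻⁵
On a pressure surface, geostrophic balance gives V_g = (g/f)|∂Z/∂n|:
V_g = 9.81 × 5.84×10⁻⁵ / 1.15×10⁻⁴ = 4.98 m/s
Converting: 4.98 m/s × 3.6 = 17.9 km/h

17.9 km/h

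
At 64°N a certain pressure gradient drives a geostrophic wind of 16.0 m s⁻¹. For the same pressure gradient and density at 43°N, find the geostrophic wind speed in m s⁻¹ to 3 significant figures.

With the same pressure gradient and density, V_g ∝ 1/f ∝ 1/sin φ.
V₂ = V₁ · sin φ₁ / sin φ₂ = 16.0 × sin 64° / sin 43°
V₂ = 16.0 × 0.8988/0.6820 = 21.1 m s⁻¹

21.1 m s⁻¹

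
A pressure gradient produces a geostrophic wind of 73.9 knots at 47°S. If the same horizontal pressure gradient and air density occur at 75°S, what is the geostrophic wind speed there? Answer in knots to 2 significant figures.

56 knots

With the same pressure gradient and density, V_g ∝ 1/f ∝ 1/sin φ.
V₂ = V₁ · sin φ₁ / sin φ₂ = 73.9 × sin 47° / sin 75°
V₂ = 73.9 × 0.7314/0.9659 = 56 knots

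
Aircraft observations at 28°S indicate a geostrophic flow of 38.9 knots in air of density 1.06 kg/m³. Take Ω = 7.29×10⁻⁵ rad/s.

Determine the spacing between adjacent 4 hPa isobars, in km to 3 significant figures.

275 km

Coriolis parameter at 28°S:
f = 2Ω sin φ = 2 × 7.29×10⁻⁵ × sin 28° = 6.84×10⁻⁵ s⁻¹
Wind speed in SI: 38.9 knots = 20.0 m/s
Geostrophic balance rearranged: |∂P/∂n| = f ρ V_g
|∂P/∂n| = 6.84×10⁻⁵ × 1.06 × 20.0 = 1.45×10⁻³ Pa/m
Isobar spacing: Δn = ΔP/|∂P/∂n| = 400 Pa / 1.45×10⁻³ Pa/m = 275486 m ≈ 275 km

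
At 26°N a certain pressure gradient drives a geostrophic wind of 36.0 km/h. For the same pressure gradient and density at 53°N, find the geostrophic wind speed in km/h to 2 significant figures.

20 km/h

With the same pressure gradient and density, V_g ∝ 1/f ∝ 1/sin φ.
V₂ = V₁ · sin φ₁ / sin φ₂ = 36.0 × sin 26° / sin 53°
V₂ = 36.0 × 0.4384/0.7986 = 20 km/h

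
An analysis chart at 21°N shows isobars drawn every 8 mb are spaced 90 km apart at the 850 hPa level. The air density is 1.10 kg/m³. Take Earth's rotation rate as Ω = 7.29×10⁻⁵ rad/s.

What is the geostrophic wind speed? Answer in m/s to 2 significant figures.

150 m/s

Coriolis parameter at 21°N:
f = 2Ω sin φ = 2 × 7.29×10⁻⁵ × sin 21° = 5.23×10⁻⁵ s⁻¹
Pressure gradient: |∂P/∂n| = 800 Pa / 90000 m = 8.89×10⁻³ Pa/m
Geostrophic balance (pressure-gradient force = Coriolis force):
V_g = (1/(fρ)) |∂P/∂n| = 8.89×10⁻³ / (5.23×10⁻⁵ × 1.10) = 155 m/s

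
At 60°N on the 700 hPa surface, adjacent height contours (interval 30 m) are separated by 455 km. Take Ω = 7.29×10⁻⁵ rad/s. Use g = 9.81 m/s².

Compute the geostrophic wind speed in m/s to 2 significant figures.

5.1 m/s

Coriolis parameter at 60°N:
f = 2Ω sin φ = 2 × 7.29×10⁻⁵ × sin 60° = 1.26×10⁻⁴ s⁻¹
Height gradient: |∂Z/∂n| = 30 m / 455000 m = 6.59×10⁻⁵
On a pressure surface, geostrophic balance gives V_g = (g/f)|∂Z/∂n|:
V_g = 9.81 × 6.59×10⁻⁵ / 1.26×10⁻⁴ = 5.12 m/s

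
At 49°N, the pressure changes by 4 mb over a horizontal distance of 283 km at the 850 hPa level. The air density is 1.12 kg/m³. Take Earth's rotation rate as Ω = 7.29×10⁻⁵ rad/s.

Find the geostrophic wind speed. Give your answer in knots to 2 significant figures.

22 knots

Coriolis parameter at 49°N:
f = 2Ω sin φ = 2 × 7.29×10⁻⁵ × sin 49° = 1.10×10⁻⁴ s⁻¹
Pressure gradient: |∂P/∂n| = 400 Pa / 283000 m = 1.41×10⁻³ Pa/m
Geostrophic balance (pressure-gradient force = Coriolis force):
V_g = (1/(fρ)) |∂P/∂n| = 1.41×10⁻³ / (1.10×10⁻⁴ × 1.12) = 11.5 m/s
Converting: 11.5 m/s × 1.944 = 22 knots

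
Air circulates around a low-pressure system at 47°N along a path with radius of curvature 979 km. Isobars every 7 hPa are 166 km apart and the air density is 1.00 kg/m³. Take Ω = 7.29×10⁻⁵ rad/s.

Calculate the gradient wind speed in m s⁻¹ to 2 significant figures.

Coriolis parameter at 47°N:
f = 2Ω sin φ = 2 × 7.29×10⁻⁵ × sin 47° = 1.07×10⁻⁴ s⁻¹
Pressure gradient: |∂P/∂n| = 700 Pa / 166000 m = 4.22×10⁻³ Pa/m
Geostrophic speed: V_g = |∂P/∂n|/(fρ) = 4.22×10⁻³/(1.07×10⁻⁴ × 1.00) = 39.5 m/s
Around a low, centrifugal force acts outward with Coriolis, so pressure-gradient force balances both:
(1/ρ)|∂P/∂n| = fV + V²/R  →  V² + fR·V − fR·V_g = 0
With fR = 1.07×10⁻⁴ × 979×10³ m = 104 m/s:
V = [−fR + √((fR)² + 4 fR V_g)]/2 = [−104 + √(104² + 4×104×39.5)]/2 = 30.6 m/s
Subgeostrophic (V < V_g = 39.5 m/s), as expected around a low.

31 m s⁻¹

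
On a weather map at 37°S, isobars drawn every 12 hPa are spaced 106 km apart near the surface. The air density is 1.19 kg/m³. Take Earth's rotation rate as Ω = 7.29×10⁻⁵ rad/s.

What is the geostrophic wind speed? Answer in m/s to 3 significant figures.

Coriolis parameter at 37°S:
f = 2Ω sin φ = 2 × 7.29×10⁻⁵ × sin 37° = 8.77×10⁻⁵ s⁻¹
Pressure gradient: |∂P/∂n| = 1200 Pa / 106000 m = 1.13×10⁻² Pa/m
Geostrophic balance (pressure-gradient force = Coriolis force):
V_g = (1/(fρ)) |∂P/∂n| = 1.13×10⁻² / (8.77×10⁻⁵ × 1.19) = 108 m/s

108 m/s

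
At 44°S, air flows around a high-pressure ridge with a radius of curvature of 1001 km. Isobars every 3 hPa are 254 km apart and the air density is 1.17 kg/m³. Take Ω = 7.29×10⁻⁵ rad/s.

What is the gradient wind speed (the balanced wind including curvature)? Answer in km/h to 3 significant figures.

40.3 km/h

Coriolis parameter at 44°S:
f = 2Ω sin φ = 2 × 7.29×10⁻⁵ × sin 44° = 1.01×10⁻⁴ s⁻¹
Pressure gradient: |∂P/∂n| = 300 Pa / 254000 m = 1.18×10⁻³ Pa/m
Geostrophic speed: V_g = |∂P/∂n|/(fρ) = 1.18×10⁻³/(1.01×10⁻⁴ × 1.17) = 9.97 m/s
Around a high, pressure-gradient force acts outward with centrifugal, so Coriolis balances both:
fV = (1/ρ)|∂P/∂n| + V²/R  →  V² − fR·V + fR·V_g = 0
With fR = 1.01×10⁻⁴ × 1001×10³ m = 101 m/s:
V = [fR − √((fR)² − 4 fR V_g)]/2 = [101 − √(101² − 4×101×9.97)]/2 = 11.2 m/s
Supergeostrophic (V > V_g = 9.97 m/s), as expected around a high.
Converting: 11.2 m/s × 3.6 = 40.3 km/h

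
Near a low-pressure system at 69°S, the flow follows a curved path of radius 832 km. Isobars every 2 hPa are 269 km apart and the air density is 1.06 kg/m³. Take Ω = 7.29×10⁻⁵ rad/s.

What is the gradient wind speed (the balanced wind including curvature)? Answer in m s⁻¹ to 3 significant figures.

4.94 m s⁻¹

Coriolis parameter at 69°S:
f = 2Ω sin φ = 2 × 7.29×10⁻⁵ × sin 69° = 1.36×10⁻⁴ s⁻¹
Pressure gradient: |∂P/∂n| = 200 Pa / 269000 m = 7.43×10⁻⁴ Pa/m
Geostrophic speed: V_g = |∂P/∂n|/(fρ) = 7.43×10⁻⁴/(1.36×10⁻⁴ × 1.06) = 5.15 m/s
Around a low, centrifugal force acts outward with Coriolis, so pressure-gradient force balances both:
(1/ρ)|∂P/∂n| = fV + V²/R  →  V² + fR·V − fR·V_g = 0
With fR = 1.36×10⁻⁴ × 832×10³ m = 113 m/s:
V = [−fR + √((fR)² + 4 fR V_g)]/2 = [−113 + √(113² + 4×113×5.15)]/2 = 4.94 m/s
Subgeostrophic (V < V_g = 5.15 m/s), as expected around a low.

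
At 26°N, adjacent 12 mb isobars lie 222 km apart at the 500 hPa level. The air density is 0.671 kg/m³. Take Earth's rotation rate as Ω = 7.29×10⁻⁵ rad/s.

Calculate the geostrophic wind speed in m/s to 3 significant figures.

126 m/s

Coriolis parameter at 26°N:
f = 2Ω sin φ = 2 × 7.29×10⁻⁵ × sin 26° = 6.39×10⁻⁵ s⁻¹
Pressure gradient: |∂P/∂n| = 1200 Pa / 222000 m = 5.41×10⁻³ Pa/m
Geostrophic balance (pressure-gradient force = Coriolis force):
V_g = (1/(fρ)) |∂P/∂n| = 5.41×10⁻³ / (6.39×10⁻⁵ × 0.671) = 126 m/s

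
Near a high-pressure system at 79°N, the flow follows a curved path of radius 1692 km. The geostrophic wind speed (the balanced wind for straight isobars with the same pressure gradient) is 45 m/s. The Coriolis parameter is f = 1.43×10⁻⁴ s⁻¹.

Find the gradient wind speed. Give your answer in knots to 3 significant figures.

116 knots

Around a high, pressure-gradient force acts outward with centrifugal, so Coriolis balances both:
fV = (1/ρ)|∂P/∂n| + V²/R  →  V² − fR·V + fR·V_g = 0
With fR = 1.43×10⁻⁴ × 1692×10³ m = 242 m/s:
V = [fR − √((fR)² − 4 fR V_g)]/2 = [242 − √(242² − 4×242×45)]/2 = 59.8 m/s
Supergeostrophic (V > V_g = 45 m/s), as expected around a high.
Converting: 59.8 m/s × 1.944 = 116 knots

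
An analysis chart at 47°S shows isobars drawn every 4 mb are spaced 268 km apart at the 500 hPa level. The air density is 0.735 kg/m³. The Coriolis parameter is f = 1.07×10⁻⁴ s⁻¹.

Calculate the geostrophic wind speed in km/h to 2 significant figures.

68 km/h

Pressure gradient: |∂P/∂n| = 400 Pa / 268000 m = 1.49×10⁻³ Pa/m
Geostrophic balance (pressure-gradient force = Coriolis force):
V_g = (1/(fρ)) |∂P/∂n| = 1.49×10⁻³ / (1.07×10⁻⁴ × 0.735) = 19.0 m/s
Converting: 19.0 m/s × 3.6 = 68 km/h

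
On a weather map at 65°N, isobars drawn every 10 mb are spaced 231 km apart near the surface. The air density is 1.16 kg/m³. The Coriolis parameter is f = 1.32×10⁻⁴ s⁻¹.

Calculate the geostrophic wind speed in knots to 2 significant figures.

Pressure gradient: |∂P/∂n| = 1000 Pa / 231000 m = 4.33×10⁻³ Pa/m
Geostrophic balance (pressure-gradient force = Coriolis force):
V_g = (1/(fρ)) |∂P/∂n| = 4.33×10⁻³ / (1.32×10⁻⁴ × 1.16) = 28.3 m/s
Converting: 28.3 m/s × 1.944 = 55 knots

55 knots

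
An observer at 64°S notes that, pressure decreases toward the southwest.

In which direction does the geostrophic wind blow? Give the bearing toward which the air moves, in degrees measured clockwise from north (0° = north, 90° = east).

The pressure-gradient force points toward the southwest (bearing 225°).
Geostrophic balance: in the Southern Hemisphere the Coriolis force deflects motion to the left, so the geostrophic wind blows 90° to the left of the pressure-gradient force (low pressure on the right).
Rotating 225° by 90° counterclockwise gives 135° — the wind blows toward the southeast.

135°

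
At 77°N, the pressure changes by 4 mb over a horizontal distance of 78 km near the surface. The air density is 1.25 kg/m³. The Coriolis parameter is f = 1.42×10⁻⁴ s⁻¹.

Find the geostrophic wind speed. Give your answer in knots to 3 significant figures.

56.2 knots

Pressure gradient: |∂P/∂n| = 400 Pa / 78000 m = 5.13×10⁻³ Pa/m
Geostrophic balance (pressure-gradient force = Coriolis force):
V_g = (1/(fρ)) |∂P/∂n| = 5.13×10⁻³ / (1.42×10⁻⁴ × 1.25) = 28.9 m/s
Converting: 28.9 m/s × 1.944 = 56.2 knots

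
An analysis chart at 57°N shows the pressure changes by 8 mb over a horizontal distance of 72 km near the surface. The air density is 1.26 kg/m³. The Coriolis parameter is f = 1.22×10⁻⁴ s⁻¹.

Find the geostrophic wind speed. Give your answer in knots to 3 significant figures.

141 knots

Pressure gradient: |∂P/∂n| = 800 Pa / 72000 m = 1.11×10⁻² Pa/m
Geostrophic balance (pressure-gradient force = Coriolis force):
V_g = (1/(fρ)) |∂P/∂n| = 1.11×10⁻² / (1.22×10⁻⁴ × 1.26) = 72.3 m/s
Converting: 72.3 m/s × 1.944 = 141 knots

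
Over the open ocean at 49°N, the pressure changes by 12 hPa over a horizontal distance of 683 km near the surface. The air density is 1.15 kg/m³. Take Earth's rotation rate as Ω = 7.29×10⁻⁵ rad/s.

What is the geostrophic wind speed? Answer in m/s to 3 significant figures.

Coriolis parameter at 49°N:
f = 2Ω sin φ = 2 × 7.29×10⁻⁵ × sin 49° = 1.10×10⁻⁴ s⁻¹
Pressure gradient: |∂P/∂n| = 1200 Pa / 683000 m = 1.76×10⁻³ Pa/m
Geostrophic balance (pressure-gradient force = Coriolis force):
V_g = (1/(fρ)) |∂P/∂n| = 1.76×10⁻³ / (1.10×10⁻⁴ × 1.15) = 13.9 m/s

13.9 m/s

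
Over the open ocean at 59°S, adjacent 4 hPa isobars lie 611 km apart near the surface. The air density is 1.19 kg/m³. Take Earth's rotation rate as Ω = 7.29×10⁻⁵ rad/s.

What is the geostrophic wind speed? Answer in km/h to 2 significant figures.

Coriolis parameter at 59°S:
f = 2Ω sin φ = 2 × 7.29×10⁻⁵ × sin 59° = 1.25×10⁻⁴ s⁻¹
Pressure gradient: |∂P/∂n| = 400 Pa / 611000 m = 6.55×10⁻⁴ Pa/m
Geostrophic balance (pressure-gradient force = Coriolis force):
V_g = (1/(fρ)) |∂P/∂n| = 6.55×10⁻⁴ / (1.25×10⁻⁴ × 1.19) = 4.40 m/s
Converting: 4.40 m/s × 3.6 = 16 km/h

16 km/h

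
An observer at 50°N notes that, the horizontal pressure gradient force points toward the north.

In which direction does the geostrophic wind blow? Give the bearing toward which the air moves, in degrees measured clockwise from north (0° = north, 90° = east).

090°

The pressure-gradient force points toward the north (bearing 000°).
Geostrophic balance: in the Northern Hemisphere the Coriolis force deflects motion to the right, so the geostrophic wind blows 90° to the right of the pressure-gradient force (low pressure on the left).
Rotating 000° by 90° clockwise gives 090° — the wind blows toward the east.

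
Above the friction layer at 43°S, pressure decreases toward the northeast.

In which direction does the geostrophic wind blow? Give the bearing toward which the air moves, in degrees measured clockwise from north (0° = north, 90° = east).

The pressure-gradient force points toward the northeast (bearing 045°).
Geostrophic balance: in the Southern Hemisphere the Coriolis force deflects motion to the left, so the geostrophic wind blows 90° to the left of the pressure-gradient force (low pressure on the right).
Rotating 045° by 90° counterclockwise gives 315° — the wind blows toward the northwest.

315°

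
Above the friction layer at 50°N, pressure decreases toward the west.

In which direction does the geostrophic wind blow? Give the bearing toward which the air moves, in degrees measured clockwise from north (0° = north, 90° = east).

The pressure-gradient force points toward the west (bearing 270°).
Geostrophic balance: in the Northern Hemisphere the Coriolis force deflects motion to the right, so the geostrophic wind blows 90° to the right of the pressure-gradient force (low pressure on the left).
Rotating 270° by 90° clockwise gives 000° — the wind blows toward the north.

000°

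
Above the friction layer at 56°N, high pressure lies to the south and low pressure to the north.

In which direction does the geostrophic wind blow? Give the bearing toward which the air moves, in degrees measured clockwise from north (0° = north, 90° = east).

090°

The pressure-gradient force points toward the north (bearing 000°).
Geostrophic balance: in the Northern Hemisphere the Coriolis force deflects motion to the right, so the geostrophic wind blows 90° to the right of the pressure-gradient force (low pressure on the left).
Rotating 000° by 90° clockwise gives 090° — the wind blows toward the east.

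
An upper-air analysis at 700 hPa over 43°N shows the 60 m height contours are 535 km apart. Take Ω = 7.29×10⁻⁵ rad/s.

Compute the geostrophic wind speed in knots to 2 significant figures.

22 knots

Coriolis parameter at 43°N:
f = 2Ω sin φ = 2 × 7.29×10⁻⁵ × sin 43° = 9.94×10⁻⁵ s⁻¹
Height gradient: |∂Z/∂n| = 60 m / 535000 m = 1.12×10⁻⁴
On a pressure surface, geostrophic balance gives V_g = (g/f)|∂Z/∂n|:
V_g = 9.81 × 1.12×10⁻⁴ / 9.94×10⁻⁵ = 11.1 m/s
Converting: 11.1 m/s × 1.944 = 22 knots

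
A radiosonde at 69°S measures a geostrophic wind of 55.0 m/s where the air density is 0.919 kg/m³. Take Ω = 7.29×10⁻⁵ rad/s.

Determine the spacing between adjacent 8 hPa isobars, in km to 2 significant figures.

120 km

Coriolis parameter at 69°S:
f = 2Ω sin φ = 2 × 7.29×10⁻⁵ × sin 69° = 1.36×10⁻⁴ s⁻¹
Geostrophic balance rearranged: |∂P/∂n| = f ρ V_g
|∂P/∂n| = 1.36×10⁻⁴ × 0.919 × 55.0 = 6.88×10⁻³ Pa/m
Isobar spacing: Δn = ΔP/|∂P/∂n| = 800 Pa / 6.88×10⁻³ Pa/m = 116279 m ≈ 120 km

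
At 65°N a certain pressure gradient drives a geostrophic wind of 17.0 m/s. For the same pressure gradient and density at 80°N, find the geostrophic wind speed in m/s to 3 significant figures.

15.6 m/s

With the same pressure gradient and density, V_g ∝ 1/f ∝ 1/sin φ.
V₂ = V₁ · sin φ₁ / sin φ₂ = 17.0 × sin 65° / sin 80°
V₂ = 17.0 × 0.9063/0.9848 = 15.6 m/s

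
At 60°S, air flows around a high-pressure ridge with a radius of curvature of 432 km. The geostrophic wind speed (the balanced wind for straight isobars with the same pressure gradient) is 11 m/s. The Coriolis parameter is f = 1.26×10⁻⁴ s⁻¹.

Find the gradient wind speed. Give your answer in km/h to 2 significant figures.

Around a high, pressure-gradient force acts outward with centrifugal, so Coriolis balances both:
fV = (1/ρ)|∂P/∂n| + V²/R  →  V² − fR·V + fR·V_g = 0
With fR = 1.26×10⁻⁴ × 432×10³ m = 54.4 m/s:
V = [fR − √((fR)² − 4 fR V_g)]/2 = [54.4 − √(54.4² − 4×54.4×11)]/2 = 15.3 m/s
Supergeostrophic (V > V_g = 11 m/s), as expected around a high.
Converting: 15.3 m/s × 3.6 = 55 km/h

55 km/h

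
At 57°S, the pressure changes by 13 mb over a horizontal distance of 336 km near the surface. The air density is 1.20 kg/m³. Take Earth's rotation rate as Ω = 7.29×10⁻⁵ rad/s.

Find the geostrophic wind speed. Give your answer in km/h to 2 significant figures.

95 km/h

Coriolis parameter at 57°S:
f = 2Ω sin φ = 2 × 7.29×10⁻⁵ × sin 57° = 1.22×10⁻⁴ s⁻¹
Pressure gradient: |∂P/∂n| = 1300 Pa / 336000 m = 3.87×10⁻³ Pa/m
Geostrophic balance (pressure-gradient force = Coriolis force):
V_g = (1/(fρ)) |∂P/∂n| = 3.87×10⁻³ / (1.22×10⁻⁴ × 1.20) = 26.4 m/s
Converting: 26.4 m/s × 3.6 = 95 km/h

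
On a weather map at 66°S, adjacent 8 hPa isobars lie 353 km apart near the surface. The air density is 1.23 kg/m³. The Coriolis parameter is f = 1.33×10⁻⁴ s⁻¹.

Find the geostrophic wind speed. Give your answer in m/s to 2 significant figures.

14 m/s

Pressure gradient: |∂P/∂n| = 800 Pa / 353000 m = 2.27×10⁻³ Pa/m
Geostrophic balance (pressure-gradient force = Coriolis force):
V_g = (1/(fρ)) |∂P/∂n| = 2.27×10⁻³ / (1.33×10⁻⁴ × 1.23) = 13.9 m/s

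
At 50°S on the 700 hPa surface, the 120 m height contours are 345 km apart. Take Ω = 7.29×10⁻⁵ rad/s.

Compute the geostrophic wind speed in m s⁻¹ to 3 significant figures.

Coriolis parameter at 50°S:
f = 2Ω sin φ = 2 × 7.29×10⁻⁵ × sin 50° = 1.12×10⁻⁴ s⁻¹
Height gradient: |∂Z/∂n| = 120 m / 345000 m = 3.48×10⁻⁴
On a pressure surface, geostrophic balance gives V_g = (g/f)|∂Z/∂n|:
V_g = 9.81 × 3.48×10⁻⁴ / 1.12×10⁻⁴ = 30.6 m/s

30.6 m s⁻¹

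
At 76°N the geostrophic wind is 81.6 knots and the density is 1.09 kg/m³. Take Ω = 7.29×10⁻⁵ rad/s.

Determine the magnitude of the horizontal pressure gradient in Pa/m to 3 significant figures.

Coriolis parameter at 76°N:
f = 2Ω sin φ = 2 × 7.29×10⁻⁵ × sin 76° = 1.41×10⁻⁴ s⁻¹
Wind speed in SI: 81.6 knots = 42.0 m/s
Geostrophic balance rearranged: |∂P/∂n| = f ρ V_g
|∂P/∂n| = 1.41×10⁻⁴ × 1.09 × 42.0 = 6.47×10⁻³ Pa/m

6.47×10⁻³ Pa/m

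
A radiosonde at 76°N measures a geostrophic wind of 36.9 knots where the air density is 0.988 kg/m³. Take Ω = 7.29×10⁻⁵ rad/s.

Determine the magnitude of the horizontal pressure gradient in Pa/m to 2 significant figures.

Coriolis parameter at 76°N:
f = 2Ω sin φ = 2 × 7.29×10⁻⁵ × sin 76° = 1.41×10⁻⁴ s⁻¹
Wind speed in SI: 36.9 knots = 19.0 m/s
Geostrophic balance rearranged: |∂P/∂n| = f ρ V_g
|∂P/∂n| = 1.41×10⁻⁴ × 0.988 × 19.0 = 2.65×10⁻³ Pa/m

2.7×10⁻³ Pa/m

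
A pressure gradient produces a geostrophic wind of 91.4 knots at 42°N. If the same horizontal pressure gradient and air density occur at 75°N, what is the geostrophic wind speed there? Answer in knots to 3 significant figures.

63.3 knots

With the same pressure gradient and density, V_g ∝ 1/f ∝ 1/sin φ.
V₂ = V₁ · sin φ₁ / sin φ₂ = 91.4 × sin 42° / sin 75°
V₂ = 91.4 × 0.6691/0.9659 = 63.3 knots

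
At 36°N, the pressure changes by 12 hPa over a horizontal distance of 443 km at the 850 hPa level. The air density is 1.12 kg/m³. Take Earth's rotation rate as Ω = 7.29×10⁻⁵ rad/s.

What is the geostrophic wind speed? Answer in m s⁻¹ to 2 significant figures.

28 m s⁻¹

Coriolis parameter at 36°N:
f = 2Ω sin φ = 2 × 7.29×10⁻⁵ × sin 36° = 8.57×10⁻⁵ s⁻¹
Pressure gradient: |∂P/∂n| = 1200 Pa / 443000 m = 2.71×10⁻³ Pa/m
Geostrophic balance (pressure-gradient force = Coriolis force):
V_g = (1/(fρ)) |∂P/∂n| = 2.71×10⁻³ / (8.57×10⁻⁵ × 1.12) = 28.2 m/s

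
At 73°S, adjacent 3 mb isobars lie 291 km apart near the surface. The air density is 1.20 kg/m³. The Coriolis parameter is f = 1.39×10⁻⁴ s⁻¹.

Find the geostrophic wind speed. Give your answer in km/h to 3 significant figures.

22.3 km/h

Pressure gradient: |∂P/∂n| = 300 Pa / 291000 m = 1.03×10⁻³ Pa/m
Geostrophic balance (pressure-gradient force = Coriolis force):
V_g = (1/(fρ)) |∂P/∂n| = 1.03×10⁻³ / (1.39×10⁻⁴ × 1.20) = 6.18 m/s
Converting: 6.18 m/s × 3.6 = 22.3 km/h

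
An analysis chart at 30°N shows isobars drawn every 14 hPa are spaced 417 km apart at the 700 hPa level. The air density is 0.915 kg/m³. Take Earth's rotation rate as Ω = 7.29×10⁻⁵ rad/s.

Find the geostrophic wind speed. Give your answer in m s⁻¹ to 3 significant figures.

Coriolis parameter at 30°N:
f = 2Ω sin φ = 2 × 7.29×10⁻⁵ × sin 30° = 7.29×10⁻⁵ s⁻¹
Pressure gradient: |∂P/∂n| = 1400 Pa / 417000 m = 3.36×10⁻³ Pa/m
Geostrophic balance (pressure-gradient force = Coriolis force):
V_g = (1/(fρ)) |∂P/∂n| = 3.36×10⁻³ / (7.29×10⁻⁵ × 0.915) = 50.3 m/s

50.3 m s⁻¹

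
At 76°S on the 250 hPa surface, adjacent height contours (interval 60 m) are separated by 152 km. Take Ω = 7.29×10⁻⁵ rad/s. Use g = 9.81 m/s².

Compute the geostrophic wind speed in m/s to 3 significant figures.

Coriolis parameter at 76°S:
f = 2Ω sin φ = 2 × 7.29×10⁻⁵ × sin 76° = 1.41×10⁻⁴ s⁻¹
Height gradient: |∂Z/∂n| = 60 m / 152000 m = 3.95×10⁻⁴
On a pressure surface, geostrophic balance gives V_g = (g/f)|∂Z/∂n|:
V_g = 9.81 × 3.95×10⁻⁴ / 1.41×10⁻⁴ = 27.4 m/s

27.4 m/s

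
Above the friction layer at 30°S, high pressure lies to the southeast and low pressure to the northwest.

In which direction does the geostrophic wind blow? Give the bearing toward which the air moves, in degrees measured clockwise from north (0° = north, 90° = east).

225°

The pressure-gradient force points toward the northwest (bearing 315°).
Geostrophic balance: in the Southern Hemisphere the Coriolis force deflects motion to the left, so the geostrophic wind blows 90° to the left of the pressure-gradient force (low pressure on the right).
Rotating 315° by 90° counterclockwise gives 225° — the wind blows toward the southwest.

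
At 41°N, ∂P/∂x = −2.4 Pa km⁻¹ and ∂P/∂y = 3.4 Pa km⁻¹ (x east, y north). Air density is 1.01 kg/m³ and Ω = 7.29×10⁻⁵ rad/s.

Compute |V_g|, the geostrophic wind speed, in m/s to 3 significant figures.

43.1 m/s

Coriolis parameter at 41°N:
f = 2Ω sin φ = 2 × 7.29×10⁻⁵ × sin 41° = 9.57×10⁻⁵ s⁻¹
Component geostrophic relations (x east, y north):
u_g = −(1/(fρ)) ∂P/∂y,  v_g = (1/(fρ)) ∂P/∂x
u_g = −(3.4×10⁻³)/(9.57×10⁻⁵ × 1.01) = −35.2 m/s;  v_g = (−2.4×10⁻³)/(9.57×10⁻⁵ × 1.01) = −24.8 m/s
|V_g| = √(u_g² + v_g²) = 43.1 m/s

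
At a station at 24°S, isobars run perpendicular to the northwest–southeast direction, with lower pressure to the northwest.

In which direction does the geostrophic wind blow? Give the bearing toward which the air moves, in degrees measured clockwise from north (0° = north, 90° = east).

225°

The pressure-gradient force points toward the northwest (bearing 315°).
Geostrophic balance: in the Southern Hemisphere the Coriolis force deflects motion to the left, so the geostrophic wind blows 90° to the left of the pressure-gradient force (low pressure on the right).
Rotating 315° by 90° counterclockwise gives 225° — the wind blows toward the southwest.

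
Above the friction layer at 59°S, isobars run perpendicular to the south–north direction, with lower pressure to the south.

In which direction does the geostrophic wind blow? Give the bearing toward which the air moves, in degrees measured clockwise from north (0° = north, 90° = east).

The pressure-gradient force points toward the south (bearing 180°).
Geostrophic balance: in the Southern Hemisphere the Coriolis force deflects motion to the left, so the geostrophic wind blows 90° to the left of the pressure-gradient force (low pressure on the right).
Rotating 180° by 90° counterclockwise gives 090° — the wind blows toward the east.

090°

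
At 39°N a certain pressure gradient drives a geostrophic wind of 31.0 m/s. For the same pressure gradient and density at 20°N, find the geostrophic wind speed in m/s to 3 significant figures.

With the same pressure gradient and density, V_g ∝ 1/f ∝ 1/sin φ.
V₂ = V₁ · sin φ₁ / sin φ₂ = 31.0 × sin 39° / sin 20°
V₂ = 31.0 × 0.6293/0.3420 = 57.0 m/s

57.0 m/s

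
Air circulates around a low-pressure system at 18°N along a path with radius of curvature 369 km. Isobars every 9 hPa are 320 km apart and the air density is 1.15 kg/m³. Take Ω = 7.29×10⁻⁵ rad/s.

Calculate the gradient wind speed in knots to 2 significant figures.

44 knots

Coriolis parameter at 18°N:
f = 2Ω sin φ = 2 × 7.29×10⁻⁵ × sin 18° = 4.51×10⁻⁵ s⁻¹
Pressure gradient: |∂P/∂n| = 900 Pa / 320000 m = 2.81×10⁻³ Pa/m
Geostrophic speed: V_g = |∂P/∂n|/(fρ) = 2.81×10⁻³/(4.51×10⁻⁵ × 1.15) = 54.3 m/s
Around a low, centrifugal force acts outward with Coriolis, so pressure-gradient force balances both:
(1/ρ)|∂P/∂n| = fV + V²/R  →  V² + fR·V − fR·V_g = 0
With fR = 4.51×10⁻⁵ × 369×10³ m = 16.6 m/s:
V = [−fR + √((fR)² + 4 fR V_g)]/2 = [−16.6 + √(16.6² + 4×16.6×54.3)]/2 = 22.9 m/s
Subgeostrophic (V < V_g = 54.3 m/s), as expected around a low.
Converting: 22.9 m/s × 1.944 = 44 knots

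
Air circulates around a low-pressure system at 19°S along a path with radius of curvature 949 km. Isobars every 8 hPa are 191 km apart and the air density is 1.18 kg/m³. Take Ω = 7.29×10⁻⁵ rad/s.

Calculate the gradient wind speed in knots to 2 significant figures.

Coriolis parameter at 19°S:
f = 2Ω sin φ = 2 × 7.29×10⁻⁵ × sin 19° = 4.75×10⁻⁵ s⁻¹
Pressure gradient: |∂P/∂n| = 800 Pa / 191000 m = 4.19×10⁻³ Pa/m
Geostrophic speed: V_g = |∂P/∂n|/(fρ) = 4.19×10⁻³/(4.75×10⁻⁵ × 1.18) = 74.8 m/s
Around a low, centrifugal force acts outward with Coriolis, so pressure-gradient force balances both:
(1/ρ)|∂P/∂n| = fV + V²/R  →  V² + fR·V − fR·V_g = 0
With fR = 4.75×10⁻⁵ × 949×10³ m = 45.0 m/s:
V = [−fR + √((fR)² + 4 fR V_g)]/2 = [−45.0 + √(45.0² + 4×45.0×74.8)]/2 = 39.7 m/s
Subgeostrophic (V < V_g = 74.8 m/s), as expected around a low.
Converting: 39.7 m/s × 1.944 = 77 knots

77 knots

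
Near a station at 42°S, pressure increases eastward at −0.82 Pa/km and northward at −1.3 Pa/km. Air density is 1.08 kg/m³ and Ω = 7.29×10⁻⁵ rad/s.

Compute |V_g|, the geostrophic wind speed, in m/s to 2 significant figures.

15 m/s

Coriolis parameter at 42°S:
f = 2Ω sin φ = 2 × 7.29×10⁻⁵ × sin 42° = 9.76×10⁻⁵ s⁻¹
In the Southern Hemisphere f is negative: f = −9.76×10⁻⁵ s⁻¹.
Component geostrophic relations (x east, y north):
u_g = −(1/(fρ)) ∂P/∂y,  v_g = (1/(fρ)) ∂P/∂x
u_g = −(−1.3×10⁻³)/(−9.76×10⁻⁵ × 1.08) = −12.3 m/s;  v_g = (−0.82×10⁻³)/(−9.76×10⁻⁵ × 1.08) = 7.78 m/s
|V_g| = √(u_g² + v_g²) = 14.6 m/s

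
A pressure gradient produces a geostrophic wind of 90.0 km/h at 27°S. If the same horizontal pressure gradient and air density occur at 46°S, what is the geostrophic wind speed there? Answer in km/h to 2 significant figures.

57 km/h

With the same pressure gradient and density, V_g ∝ 1/f ∝ 1/sin φ.
V₂ = V₁ · sin φ₁ / sin φ₂ = 90.0 × sin 27° / sin 46°
V₂ = 90.0 × 0.4540/0.7193 = 57 km/h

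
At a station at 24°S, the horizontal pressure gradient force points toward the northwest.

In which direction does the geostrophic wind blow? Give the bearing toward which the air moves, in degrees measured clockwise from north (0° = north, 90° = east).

225°

The pressure-gradient force points toward the northwest (bearing 315°).
Geostrophic balance: in the Southern Hemisphere the Coriolis force deflects motion to the left, so the geostrophic wind blows 90° to the left of the pressure-gradient force (low pressure on the right).
Rotating 315° by 90° counterclockwise gives 225° — the wind blows toward the southwest.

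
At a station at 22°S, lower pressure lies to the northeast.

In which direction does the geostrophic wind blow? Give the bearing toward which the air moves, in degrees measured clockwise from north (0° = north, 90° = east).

315°

The pressure-gradient force points toward the northeast (bearing 045°).
Geostrophic balance: in the Southern Hemisphere the Coriolis force deflects motion to the left, so the geostrophic wind blows 90° to the left of the pressure-gradient force (low pressure on the right).
Rotating 045° by 90° counterclockwise gives 315° — the wind blows toward the northwest.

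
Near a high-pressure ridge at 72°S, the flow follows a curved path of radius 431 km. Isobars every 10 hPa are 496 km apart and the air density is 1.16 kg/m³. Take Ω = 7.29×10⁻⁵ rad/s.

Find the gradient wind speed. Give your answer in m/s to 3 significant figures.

Coriolis parameter at 72°S:
f = 2Ω sin φ = 2 × 7.29×10⁻⁵ × sin 72° = 1.39×10⁻⁴ s⁻¹
Pressure gradient: |∂P/∂n| = 1000 Pa / 496000 m = 2.02×10⁻³ Pa/m
Geostrophic speed: V_g = |∂P/∂n|/(fρ) = 2.02×10⁻³/(1.39×10⁻⁴ × 1.16) = 12.5 m/s
Around a high, pressure-gradient force acts outward with centrifugal, so Coriolis balances both:
fV = (1/ρ)|∂P/∂n| + V²/R  →  V² − fR·V + fR·V_g = 0
With fR = 1.39×10⁻⁴ × 431×10³ m = 59.8 m/s:
V = [fR − √((fR)² − 4 fR V_g)]/2 = [59.8 − √(59.8² − 4×59.8×12.5)]/2 = 17.9 m/s
Supergeostrophic (V > V_g = 12.5 m/s), as expected around a high.

17.9 m/s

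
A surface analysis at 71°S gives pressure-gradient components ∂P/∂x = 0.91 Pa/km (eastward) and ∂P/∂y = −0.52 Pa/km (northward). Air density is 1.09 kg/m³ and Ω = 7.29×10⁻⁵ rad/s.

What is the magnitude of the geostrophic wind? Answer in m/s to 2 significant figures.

Coriolis parameter at 71°S:
f = 2Ω sin φ = 2 × 7.29×10⁻⁵ × sin 71° = 1.38×10⁻⁴ s⁻¹
In the Southern Hemisphere f is negative: f = −1.38×10⁻⁴ s⁻¹.
Component geostrophic relations (x east, y north):
u_g = −(1/(fρ)) ∂P/∂y,  v_g = (1/(fρ)) ∂P/∂x
u_g = −(−0.52×10⁻³)/(−1.38×10⁻⁴ × 1.09) = −3.46 m/s;  v_g = (0.91×10⁻³)/(−1.38×10⁻⁴ × 1.09) = −6.06 m/s
|V_g| = √(u_g² + v_g²) = 6.98 m/s

7.0 m/s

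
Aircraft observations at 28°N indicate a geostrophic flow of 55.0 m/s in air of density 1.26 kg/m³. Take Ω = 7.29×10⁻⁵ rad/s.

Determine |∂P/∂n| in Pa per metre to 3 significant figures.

Coriolis parameter at 28°N:
f = 2Ω sin φ = 2 × 7.29×10⁻⁵ × sin 28° = 6.84×10⁻⁵ s⁻¹
Geostrophic balance rearranged: |∂P/∂n| = f ρ V_g
|∂P/∂n| = 6.84×10⁻⁵ × 1.26 × 55.0 = 4.74×10⁻³ Pa/m

4.74×10⁻³ Pa/m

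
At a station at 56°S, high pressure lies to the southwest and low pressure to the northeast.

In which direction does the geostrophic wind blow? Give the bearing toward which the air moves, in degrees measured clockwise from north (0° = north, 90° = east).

The pressure-gradient force points toward the northeast (bearing 045°).
Geostrophic balance: in the Southern Hemisphere the Coriolis force deflects motion to the left, so the geostrophic wind blows 90° to the left of the pressure-gradient force (low pressure on the right).
Rotating 045° by 90° counterclockwise gives 315° — the wind blows toward the northwest.

315°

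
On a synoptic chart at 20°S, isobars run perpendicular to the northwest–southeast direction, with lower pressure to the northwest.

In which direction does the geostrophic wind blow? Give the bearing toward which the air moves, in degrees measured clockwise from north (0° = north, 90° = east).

225°

The pressure-gradient force points toward the northwest (bearing 315°).
Geostrophic balance: in the Southern Hemisphere the Coriolis force deflects motion to the left, so the geostrophic wind blows 90° to the left of the pressure-gradient force (low pressure on the right).
Rotating 315° by 90° counterclockwise gives 225° — the wind blows toward the southwest.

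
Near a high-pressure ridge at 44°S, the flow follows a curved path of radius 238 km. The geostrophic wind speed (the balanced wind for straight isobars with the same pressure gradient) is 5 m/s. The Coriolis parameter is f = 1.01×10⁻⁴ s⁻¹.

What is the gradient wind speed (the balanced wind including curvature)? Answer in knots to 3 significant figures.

Around a high, pressure-gradient force acts outward with centrifugal, so Coriolis balances both:
fV = (1/ρ)|∂P/∂n| + V²/R  →  V² − fR·V + fR·V_g = 0
With fR = 1.01×10⁻⁴ × 238×10³ m = 24.0 m/s:
V = [fR − √((fR)² − 4 fR V_g)]/2 = [24.0 − √(24.0² − 4×24.0×5)]/2 = 7.09 m/s
Supergeostrophic (V > V_g = 5 m/s), as expected around a high.
Converting: 7.09 m/s × 1.944 = 13.8 knots

13.8 knots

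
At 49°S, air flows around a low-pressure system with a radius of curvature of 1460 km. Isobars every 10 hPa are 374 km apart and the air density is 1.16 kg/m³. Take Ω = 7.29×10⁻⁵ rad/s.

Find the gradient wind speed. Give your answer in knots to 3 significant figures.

36.5 knots

Coriolis parameter at 49°S:
f = 2Ω sin φ = 2 × 7.29×10⁻⁵ × sin 49° = 1.10×10⁻⁴ s⁻¹
Pressure gradient: |∂P/∂n| = 1000 Pa / 374000 m = 2.67×10⁻³ Pa/m
Geostrophic speed: V_g = |∂P/∂n|/(fρ) = 2.67×10⁻³/(1.10×10⁻⁴ × 1.16) = 20.9 m/s
Around a low, centrifugal force acts outward with Coriolis, so pressure-gradient force balances both:
(1/ρ)|∂P/∂n| = fV + V²/R  →  V² + fR·V − fR·V_g = 0
With fR = 1.10×10⁻⁴ × 1460×10³ m = 161 m/s:
V = [−fR + √((fR)² + 4 fR V_g)]/2 = [−161 + √(161² + 4×161×20.9)]/2 = 18.8 m/s
Subgeostrophic (V < V_g = 20.9 m/s), as expected around a low.
Converting: 18.8 m/s × 1.944 = 36.5 knots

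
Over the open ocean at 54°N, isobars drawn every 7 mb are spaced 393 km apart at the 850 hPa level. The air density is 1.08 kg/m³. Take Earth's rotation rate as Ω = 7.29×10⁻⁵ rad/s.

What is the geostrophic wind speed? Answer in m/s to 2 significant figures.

14 m/s

Coriolis parameter at 54°N:
f = 2Ω sin φ = 2 × 7.29×10⁻⁵ × sin 54° = 1.18×10⁻⁴ s⁻¹
Pressure gradient: |∂P/∂n| = 700 Pa / 393000 m = 1.78×10⁻³ Pa/m
Geostrophic balance (pressure-gradient force = Coriolis force):
V_g = (1/(fρ)) |∂P/∂n| = 1.78×10⁻³ / (1.18×10⁻⁴ × 1.08) = 14.0 m/s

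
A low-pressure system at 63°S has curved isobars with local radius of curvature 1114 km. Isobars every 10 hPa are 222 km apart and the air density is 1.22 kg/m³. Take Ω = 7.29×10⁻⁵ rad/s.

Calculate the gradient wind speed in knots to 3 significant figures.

Coriolis parameter at 63°S:
f = 2Ω sin φ = 2 × 7.29×10⁻⁵ × sin 63° = 1.30×10⁻⁴ s⁻¹
Pressure gradient: |∂P/∂n| = 1000 Pa / 222000 m = 4.50×10⁻³ Pa/m
Geostrophic speed: V_g = |∂P/∂n|/(fρ) = 4.50×10⁻³/(1.30×10⁻⁴ × 1.22) = 28.4 m/s
Around a low, centrifugal force acts outward with Coriolis, so pressure-gradient force balances both:
(1/ρ)|∂P/∂n| = fV + V²/R  →  V² + fR·V − fR·V_g = 0
With fR = 1.30×10⁻⁴ × 1114×10³ m = 145 m/s:
V = [−fR + √((fR)² + 4 fR V_g)]/2 = [−145 + √(145² + 4×145×28.4)]/2 = 24.3 m/s
Subgeostrophic (V < V_g = 28.4 m/s), as expected around a low.
Converting: 24.3 m/s × 1.944 = 47.3 knots

47.3 knots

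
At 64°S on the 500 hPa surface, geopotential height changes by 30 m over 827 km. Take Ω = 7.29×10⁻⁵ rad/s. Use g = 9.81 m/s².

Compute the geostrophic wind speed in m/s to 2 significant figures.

2.7 m/s

Coriolis parameter at 64°S:
f = 2Ω sin φ = 2 × 7.29×10⁻⁵ × sin 64° = 1.31×10⁻⁴ s⁻¹
Height gradient: |∂Z/∂n| = 30 m / 827000 m = 3.63×10⁻⁵
On a pressure surface, geostrophic balance gives V_g = (g/f)|∂Z/∂n|:
V_g = 9.81 × 3.63×10⁻⁵ / 1.31×10⁻⁴ = 2.72 m/s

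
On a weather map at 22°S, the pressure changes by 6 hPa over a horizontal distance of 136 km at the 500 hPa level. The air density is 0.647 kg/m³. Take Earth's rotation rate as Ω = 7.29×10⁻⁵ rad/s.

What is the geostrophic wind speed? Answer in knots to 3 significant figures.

Coriolis parameter at 22°S:
f = 2Ω sin φ = 2 × 7.29×10⁻⁵ × sin 22° = 5.46×10⁻⁵ s⁻¹
Pressure gradient: |∂P/∂n| = 600 Pa / 136000 m = 4.41×10⁻³ Pa/m
Geostrophic balance (pressure-gradient force = Coriolis force):
V_g = (1/(fρ)) |∂P/∂n| = 4.41×10⁻³ / (5.46×10⁻⁵ × 0.647) = 125 m/s
Converting: 125 m/s × 1.944 = 243 knots

243 knots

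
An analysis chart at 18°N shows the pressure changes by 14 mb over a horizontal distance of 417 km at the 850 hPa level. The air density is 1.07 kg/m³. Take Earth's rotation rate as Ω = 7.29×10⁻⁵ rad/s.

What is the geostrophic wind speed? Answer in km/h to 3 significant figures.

Coriolis parameter at 18°N:
f = 2Ω sin φ = 2 × 7.29×10⁻⁵ × sin 18° = 4.51×10⁻⁵ s⁻¹
Pressure gradient: |∂P/∂n| = 1400 Pa / 417000 m = 3.36×10⁻³ Pa/m
Geostrophic balance (pressure-gradient force = Coriolis force):
V_g = (1/(fρ)) |∂P/∂n| = 3.36×10⁻³ / (4.51×10⁻⁵ × 1.07) = 69.6 m/s
Converting: 69.6 m/s × 3.6 = 251 km/h

251 km/h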